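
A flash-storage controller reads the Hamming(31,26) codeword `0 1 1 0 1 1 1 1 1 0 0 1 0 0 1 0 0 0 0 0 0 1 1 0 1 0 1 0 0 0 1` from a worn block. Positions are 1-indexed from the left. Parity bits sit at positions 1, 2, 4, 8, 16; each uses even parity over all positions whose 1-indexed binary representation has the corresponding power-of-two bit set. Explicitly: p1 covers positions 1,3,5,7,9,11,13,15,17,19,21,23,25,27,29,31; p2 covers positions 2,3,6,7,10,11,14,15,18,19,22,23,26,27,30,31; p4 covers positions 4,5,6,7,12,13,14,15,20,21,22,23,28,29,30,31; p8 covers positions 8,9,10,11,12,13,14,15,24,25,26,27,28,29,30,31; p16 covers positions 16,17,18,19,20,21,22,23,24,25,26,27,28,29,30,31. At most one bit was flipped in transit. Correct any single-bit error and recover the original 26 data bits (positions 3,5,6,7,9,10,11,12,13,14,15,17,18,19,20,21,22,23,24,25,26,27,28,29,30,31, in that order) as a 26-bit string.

11111001001000001101000001

s1: b1⊕b3⊕b5⊕b7⊕b9⊕b11⊕b13⊕b15⊕b17⊕b19⊕b21⊕b23⊕b25⊕b27⊕b29⊕b31 = 0⊕1⊕1⊕1⊕1⊕0⊕0⊕1⊕0⊕0⊕0⊕1⊕1⊕1⊕0⊕1 = 1
s2: b2⊕b3⊕b6⊕b7⊕b10⊕b11⊕b14⊕b15⊕b18⊕b19⊕b22⊕b23⊕b26⊕b27⊕b30⊕b31 = 1⊕1⊕1⊕1⊕0⊕0⊕0⊕1⊕0⊕0⊕1⊕1⊕0⊕1⊕0⊕1 = 1
s4: b4⊕b5⊕b6⊕b7⊕b12⊕b13⊕b14⊕b15⊕b20⊕b21⊕b22⊕b23⊕b28⊕b29⊕b30⊕b31 = 0⊕1⊕1⊕1⊕1⊕0⊕0⊕1⊕0⊕0⊕1⊕1⊕0⊕0⊕0⊕1 = 0
s8: b8⊕b9⊕b10⊕b11⊕b12⊕b13⊕b14⊕b15⊕b24⊕b25⊕b26⊕b27⊕b28⊕b29⊕b30⊕b31 = 1⊕1⊕0⊕0⊕1⊕0⊕0⊕1⊕0⊕1⊕0⊕1⊕0⊕0⊕0⊕1 = 1
s16: b16⊕b17⊕b18⊕b19⊕b20⊕b21⊕b22⊕b23⊕b24⊕b25⊕b26⊕b27⊕b28⊕b29⊕b30⊕b31 = 0⊕0⊕0⊕0⊕0⊕0⊕1⊕1⊕0⊕1⊕0⊕1⊕0⊕0⊕0⊕1 = 1
Syndrome (s16...s1) = 11011 → position 27.
Flip bit 27: corrected codeword = 0110111110010010000001101000001
Data bits at positions 3,5,6,7,9,10,11,12,13,14,15,17,18,19,20,21,22,23,24,25,26,27,28,29,30,31: 11111001001000001101000001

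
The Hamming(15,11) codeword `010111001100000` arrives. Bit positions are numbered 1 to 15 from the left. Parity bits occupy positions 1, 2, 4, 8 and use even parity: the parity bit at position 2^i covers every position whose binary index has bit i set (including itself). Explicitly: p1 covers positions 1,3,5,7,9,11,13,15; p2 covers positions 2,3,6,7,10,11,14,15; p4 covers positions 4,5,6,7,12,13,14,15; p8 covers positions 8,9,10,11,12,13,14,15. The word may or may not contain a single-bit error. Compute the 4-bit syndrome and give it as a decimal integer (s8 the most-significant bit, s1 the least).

6

s1: b1⊕b3⊕b5⊕b7⊕b9⊕b11⊕b13⊕b15 = 0⊕0⊕1⊕0⊕1⊕0⊕0⊕0 = 0
s2: b2⊕b3⊕b6⊕b7⊕b10⊕b11⊕b14⊕b15 = 1⊕0⊕1⊕0⊕1⊕0⊕0⊕0 = 1
s4: b4⊕b5⊕b6⊕b7⊕b12⊕b13⊕b14⊕b15 = 1⊕1⊕1⊕0⊕0⊕0⊕0⊕0 = 1
s8: b8⊕b9⊕b10⊕b11⊕b12⊕b13⊕b14⊕b15 = 0⊕1⊕1⊕0⊕0⊕0⊕0⊕0 = 0
Syndrome (s8...s1) = 0110 → position 6.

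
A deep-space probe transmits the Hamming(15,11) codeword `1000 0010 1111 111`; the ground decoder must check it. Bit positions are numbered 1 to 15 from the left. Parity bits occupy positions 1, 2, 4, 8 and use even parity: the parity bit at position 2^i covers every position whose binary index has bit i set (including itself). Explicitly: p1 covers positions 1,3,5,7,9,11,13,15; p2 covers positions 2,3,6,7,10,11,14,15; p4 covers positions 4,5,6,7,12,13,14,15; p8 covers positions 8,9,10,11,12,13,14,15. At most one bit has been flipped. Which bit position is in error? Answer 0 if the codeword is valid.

14

s1: b1⊕b3⊕b5⊕b7⊕b9⊕b11⊕b13⊕b15 = 1⊕0⊕0⊕1⊕1⊕1⊕1⊕1 = 0
s2: b2⊕b3⊕b6⊕b7⊕b10⊕b11⊕b14⊕b15 = 0⊕0⊕0⊕1⊕1⊕1⊕1⊕1 = 1
s4: b4⊕b5⊕b6⊕b7⊕b12⊕b13⊕b14⊕b15 = 0⊕0⊕0⊕1⊕1⊕1⊕1⊕1 = 1
s8: b8⊕b9⊕b10⊕b11⊕b12⊕b13⊕b14⊕b15 = 0⊕1⊕1⊕1⊕1⊕1⊕1⊕1 = 1
Syndrome (s8...s1) = 1110 → position 14.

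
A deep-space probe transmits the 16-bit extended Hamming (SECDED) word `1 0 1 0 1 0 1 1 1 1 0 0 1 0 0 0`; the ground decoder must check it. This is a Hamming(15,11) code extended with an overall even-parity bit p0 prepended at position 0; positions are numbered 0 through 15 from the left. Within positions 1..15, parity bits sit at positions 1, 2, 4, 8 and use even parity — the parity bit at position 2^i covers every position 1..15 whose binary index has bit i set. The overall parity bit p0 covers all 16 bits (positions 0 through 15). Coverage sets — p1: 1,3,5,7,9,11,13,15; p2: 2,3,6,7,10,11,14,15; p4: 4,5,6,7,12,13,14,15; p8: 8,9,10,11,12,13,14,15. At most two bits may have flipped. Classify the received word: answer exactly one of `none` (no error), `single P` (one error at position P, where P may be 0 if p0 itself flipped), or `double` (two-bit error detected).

s1: b1⊕b3⊕b5⊕b7⊕b9⊕b11⊕b13⊕b15 = 0⊕0⊕0⊕1⊕1⊕0⊕0⊕0 = 0
s2: b2⊕b3⊕b6⊕b7⊕b10⊕b11⊕b14⊕b15 = 1⊕0⊕1⊕1⊕0⊕0⊕0⊕0 = 1
s4: b4⊕b5⊕b6⊕b7⊕b12⊕b13⊕b14⊕b15 = 1⊕0⊕1⊕1⊕1⊕0⊕0⊕0 = 0
s8: b8⊕b9⊕b10⊕b11⊕b12⊕b13⊕b14⊕b15 = 1⊕1⊕0⊕0⊕1⊕0⊕0⊕0 = 1
Syndrome (s8...s1) = 1010 → position 10.
Overall parity (XOR of all 16 bits, including p0): 1⊕0⊕1⊕0⊕1⊕0⊕1⊕1⊕1⊕1⊕0⊕0⊕1⊕0⊕0⊕0 = 0
Overall=0, syndrome position=10 → double-bit error detected (uncorrectable).

double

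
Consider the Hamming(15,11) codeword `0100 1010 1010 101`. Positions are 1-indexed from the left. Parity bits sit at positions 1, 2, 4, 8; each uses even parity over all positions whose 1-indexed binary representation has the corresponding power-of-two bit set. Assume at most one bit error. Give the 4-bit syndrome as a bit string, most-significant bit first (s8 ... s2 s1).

0000

s1: b1⊕b3⊕b5⊕b7⊕b9⊕b11⊕b13⊕b15 = 0⊕0⊕1⊕1⊕1⊕1⊕1⊕1 = 0
s2: b2⊕b3⊕b6⊕b7⊕b10⊕b11⊕b14⊕b15 = 1⊕0⊕0⊕1⊕0⊕1⊕0⊕1 = 0
s4: b4⊕b5⊕b6⊕b7⊕b12⊕b13⊕b14⊕b15 = 0⊕1⊕0⊕1⊕0⊕1⊕0⊕1 = 0
s8: b8⊕b9⊕b10⊕b11⊕b12⊕b13⊕b14⊕b15 = 0⊕1⊕0⊕1⊕0⊕1⊕0⊕1 = 0
Syndrome (s8...s1) = 0000 → position 0 (no error).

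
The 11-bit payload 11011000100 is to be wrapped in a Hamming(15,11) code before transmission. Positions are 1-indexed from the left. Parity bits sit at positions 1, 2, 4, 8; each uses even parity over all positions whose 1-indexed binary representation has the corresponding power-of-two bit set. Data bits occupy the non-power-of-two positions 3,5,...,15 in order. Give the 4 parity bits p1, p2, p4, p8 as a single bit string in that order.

Place data bits at non-power-of-two positions: b3=1, b5=1, b6=0, b7=1, b9=1, b10=0, b11=0, b12=0, b13=1, b14=0, b15=0.
p1 = XOR of data positions {3,5,7,9,11,13,15} = 1⊕1⊕1⊕1⊕0⊕1⊕0 = 1
p2 = XOR of data positions {3,6,7,10,11,14,15} = 1⊕0⊕1⊕0⊕0⊕0⊕0 = 0
p4 = XOR of data positions {5,6,7,12,13,14,15} = 1⊕0⊕1⊕0⊕1⊕0⊕0 = 1
p8 = XOR of data positions {9,10,11,12,13,14,15} = 1⊕0⊕0⊕0⊕1⊕0⊕0 = 0
Parity bits p1,p2,p4,p8 = 1010

1010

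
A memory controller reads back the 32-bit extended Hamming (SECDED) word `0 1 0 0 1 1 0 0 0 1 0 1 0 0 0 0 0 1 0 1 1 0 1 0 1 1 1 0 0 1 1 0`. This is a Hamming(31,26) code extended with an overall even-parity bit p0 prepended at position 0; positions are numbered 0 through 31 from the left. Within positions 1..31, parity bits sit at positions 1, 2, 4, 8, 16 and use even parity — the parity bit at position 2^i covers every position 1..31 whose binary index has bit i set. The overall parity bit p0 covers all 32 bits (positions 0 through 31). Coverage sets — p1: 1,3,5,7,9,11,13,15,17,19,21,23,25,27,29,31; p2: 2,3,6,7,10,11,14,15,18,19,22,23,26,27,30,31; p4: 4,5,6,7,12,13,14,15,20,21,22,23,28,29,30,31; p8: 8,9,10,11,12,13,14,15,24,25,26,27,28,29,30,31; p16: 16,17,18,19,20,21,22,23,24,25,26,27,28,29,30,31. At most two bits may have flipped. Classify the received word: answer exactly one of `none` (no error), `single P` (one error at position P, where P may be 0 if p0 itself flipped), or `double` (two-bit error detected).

double

s1: b1⊕b3⊕b5⊕b7⊕b9⊕b11⊕b13⊕b15⊕b17⊕b19⊕b21⊕b23⊕b25⊕b27⊕b29⊕b31 = 1⊕0⊕1⊕0⊕1⊕1⊕0⊕0⊕1⊕1⊕0⊕0⊕1⊕0⊕1⊕0 = 0
s2: b2⊕b3⊕b6⊕b7⊕b10⊕b11⊕b14⊕b15⊕b18⊕b19⊕b22⊕b23⊕b26⊕b27⊕b30⊕b31 = 0⊕0⊕0⊕0⊕0⊕1⊕0⊕0⊕0⊕1⊕1⊕0⊕1⊕0⊕1⊕0 = 1
s4: b4⊕b5⊕b6⊕b7⊕b12⊕b13⊕b14⊕b15⊕b20⊕b21⊕b22⊕b23⊕b28⊕b29⊕b30⊕b31 = 1⊕1⊕0⊕0⊕0⊕0⊕0⊕0⊕1⊕0⊕1⊕0⊕0⊕1⊕1⊕0 = 0
s8: b8⊕b9⊕b10⊕b11⊕b12⊕b13⊕b14⊕b15⊕b24⊕b25⊕b26⊕b27⊕b28⊕b29⊕b30⊕b31 = 0⊕1⊕0⊕1⊕0⊕0⊕0⊕0⊕1⊕1⊕1⊕0⊕0⊕1⊕1⊕0 = 1
s16: b16⊕b17⊕b18⊕b19⊕b20⊕b21⊕b22⊕b23⊕b24⊕b25⊕b26⊕b27⊕b28⊕b29⊕b30⊕b31 = 0⊕1⊕0⊕1⊕1⊕0⊕1⊕0⊕1⊕1⊕1⊕0⊕0⊕1⊕1⊕0 = 1
Syndrome (s16...s1) = 11010 → position 26.
Overall parity (XOR of all 32 bits, including p0): 0⊕1⊕0⊕0⊕1⊕1⊕0⊕0⊕0⊕1⊕0⊕1⊕0⊕0⊕0⊕0⊕0⊕1⊕0⊕1⊕1⊕0⊕1⊕0⊕1⊕1⊕1⊕0⊕0⊕1⊕1⊕0 = 0
Overall=0, syndrome position=26 → double-bit error detected (uncorrectable).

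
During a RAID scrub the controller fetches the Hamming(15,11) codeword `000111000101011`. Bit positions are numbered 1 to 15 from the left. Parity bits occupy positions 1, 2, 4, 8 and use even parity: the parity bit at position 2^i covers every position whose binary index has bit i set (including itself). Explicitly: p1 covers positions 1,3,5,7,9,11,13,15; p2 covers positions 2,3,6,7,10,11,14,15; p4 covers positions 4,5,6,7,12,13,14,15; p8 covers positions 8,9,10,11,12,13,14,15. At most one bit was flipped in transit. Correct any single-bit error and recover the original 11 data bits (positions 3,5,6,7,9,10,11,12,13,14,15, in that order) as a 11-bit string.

01100101011

s1: b1⊕b3⊕b5⊕b7⊕b9⊕b11⊕b13⊕b15 = 0⊕0⊕1⊕0⊕0⊕0⊕0⊕1 = 0
s2: b2⊕b3⊕b6⊕b7⊕b10⊕b11⊕b14⊕b15 = 0⊕0⊕1⊕0⊕1⊕0⊕1⊕1 = 0
s4: b4⊕b5⊕b6⊕b7⊕b12⊕b13⊕b14⊕b15 = 1⊕1⊕1⊕0⊕1⊕0⊕1⊕1 = 0
s8: b8⊕b9⊕b10⊕b11⊕b12⊕b13⊕b14⊕b15 = 0⊕0⊕1⊕0⊕1⊕0⊕1⊕1 = 0
Syndrome (s8...s1) = 0000 → position 0 (no error).
No correction needed.
Data bits at positions 3,5,6,7,9,10,11,12,13,14,15: 01100101011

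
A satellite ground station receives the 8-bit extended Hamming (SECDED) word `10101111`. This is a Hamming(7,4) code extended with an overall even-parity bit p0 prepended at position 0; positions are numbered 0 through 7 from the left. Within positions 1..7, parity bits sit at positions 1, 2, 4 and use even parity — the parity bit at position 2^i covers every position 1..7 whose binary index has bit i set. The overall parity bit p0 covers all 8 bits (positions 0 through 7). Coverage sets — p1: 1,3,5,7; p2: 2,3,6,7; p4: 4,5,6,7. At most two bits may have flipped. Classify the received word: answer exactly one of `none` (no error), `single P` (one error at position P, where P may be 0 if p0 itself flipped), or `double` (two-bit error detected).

s1: b1⊕b3⊕b5⊕b7 = 0⊕0⊕1⊕1 = 0
s2: b2⊕b3⊕b6⊕b7 = 1⊕0⊕1⊕1 = 1
s4: b4⊕b5⊕b6⊕b7 = 1⊕1⊕1⊕1 = 0
Syndrome (s4...s1) = 010 → position 2.
Overall parity (XOR of all 8 bits, including p0): 1⊕0⊕1⊕0⊕1⊕1⊕1⊕1 = 0
Overall=0, syndrome position=2 → double-bit error detected (uncorrectable).

double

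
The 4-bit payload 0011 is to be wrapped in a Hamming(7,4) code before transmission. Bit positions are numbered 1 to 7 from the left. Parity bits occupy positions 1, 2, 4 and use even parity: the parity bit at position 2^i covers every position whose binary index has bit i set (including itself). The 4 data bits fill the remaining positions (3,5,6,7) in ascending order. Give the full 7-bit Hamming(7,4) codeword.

Place data bits at non-power-of-two positions: b3=0, b5=0, b6=1, b7=1.
p1 = XOR of data positions {3,5,7} = 0⊕0⊕1 = 1
p2 = XOR of data positions {3,6,7} = 0⊕1⊕1 = 0
p4 = XOR of data positions {5,6,7} = 0⊕1⊕1 = 0
Codeword b1..b7 = 1000011

1000011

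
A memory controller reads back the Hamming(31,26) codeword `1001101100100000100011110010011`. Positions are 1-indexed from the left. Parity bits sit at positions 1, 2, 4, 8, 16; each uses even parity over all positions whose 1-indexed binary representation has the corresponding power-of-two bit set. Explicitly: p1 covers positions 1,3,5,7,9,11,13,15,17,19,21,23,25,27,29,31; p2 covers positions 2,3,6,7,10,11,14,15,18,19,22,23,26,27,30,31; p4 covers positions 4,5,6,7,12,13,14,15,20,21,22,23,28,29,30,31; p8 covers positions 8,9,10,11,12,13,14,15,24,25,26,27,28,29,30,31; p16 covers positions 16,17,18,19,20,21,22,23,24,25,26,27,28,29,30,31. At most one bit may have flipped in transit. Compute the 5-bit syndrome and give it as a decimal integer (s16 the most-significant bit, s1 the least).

s1: b1⊕b3⊕b5⊕b7⊕b9⊕b11⊕b13⊕b15⊕b17⊕b19⊕b21⊕b23⊕b25⊕b27⊕b29⊕b31 = 1⊕0⊕1⊕1⊕0⊕1⊕0⊕0⊕1⊕0⊕1⊕1⊕0⊕1⊕0⊕1 = 1
s2: b2⊕b3⊕b6⊕b7⊕b10⊕b11⊕b14⊕b15⊕b18⊕b19⊕b22⊕b23⊕b26⊕b27⊕b30⊕b31 = 0⊕0⊕0⊕1⊕0⊕1⊕0⊕0⊕0⊕0⊕1⊕1⊕0⊕1⊕1⊕1 = 1
s4: b4⊕b5⊕b6⊕b7⊕b12⊕b13⊕b14⊕b15⊕b20⊕b21⊕b22⊕b23⊕b28⊕b29⊕b30⊕b31 = 1⊕1⊕0⊕1⊕0⊕0⊕0⊕0⊕0⊕1⊕1⊕1⊕0⊕0⊕1⊕1 = 0
s8: b8⊕b9⊕b10⊕b11⊕b12⊕b13⊕b14⊕b15⊕b24⊕b25⊕b26⊕b27⊕b28⊕b29⊕b30⊕b31 = 1⊕0⊕0⊕1⊕0⊕0⊕0⊕0⊕1⊕0⊕0⊕1⊕0⊕0⊕1⊕1 = 0
s16: b16⊕b17⊕b18⊕b19⊕b20⊕b21⊕b22⊕b23⊕b24⊕b25⊕b26⊕b27⊕b28⊕b29⊕b30⊕b31 = 0⊕1⊕0⊕0⊕0⊕1⊕1⊕1⊕1⊕0⊕0⊕1⊕0⊕0⊕1⊕1 = 0
Syndrome (s16...s1) = 00011 → position 3.

3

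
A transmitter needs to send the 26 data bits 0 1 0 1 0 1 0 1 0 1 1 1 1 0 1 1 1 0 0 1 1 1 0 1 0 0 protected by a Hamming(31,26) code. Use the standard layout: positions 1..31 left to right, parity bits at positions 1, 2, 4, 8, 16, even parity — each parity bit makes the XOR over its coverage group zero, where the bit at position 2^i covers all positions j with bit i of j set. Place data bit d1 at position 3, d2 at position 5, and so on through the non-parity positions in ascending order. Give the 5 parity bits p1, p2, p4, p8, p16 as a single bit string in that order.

Place data bits at non-power-of-two positions: b3=0, b5=1, b6=0, b7=1, b9=0, b10=1, b11=0, b12=1, b13=0, b14=1, b15=1, b17=1, b18=1, b19=0, b20=1, b21=1, b22=1, b23=0, b24=0, b25=1, b26=1, b27=1, b28=0, b29=1, b30=0, b31=0.
p1 = XOR of data positions {3,5,7,9,11,13,15,17,19,21,23,25,27,29,31} = 0⊕1⊕1⊕0⊕0⊕0⊕1⊕1⊕0⊕1⊕0⊕1⊕1⊕1⊕0 = 0
p2 = XOR of data positions {3,6,7,10,11,14,15,18,19,22,23,26,27,30,31} = 0⊕0⊕1⊕1⊕0⊕1⊕1⊕1⊕0⊕1⊕0⊕1⊕1⊕0⊕0 = 0
p4 = XOR of data positions {5,6,7,12,13,14,15,20,21,22,23,28,29,30,31} = 1⊕0⊕1⊕1⊕0⊕1⊕1⊕1⊕1⊕1⊕0⊕0⊕1⊕0⊕0 = 1
p8 = XOR of data positions {9,10,11,12,13,14,15,24,25,26,27,28,29,30,31} = 0⊕1⊕0⊕1⊕0⊕1⊕1⊕0⊕1⊕1⊕1⊕0⊕1⊕0⊕0 = 0
p16 = XOR of data positions {17,18,19,20,21,22,23,24,25,26,27,28,29,30,31} = 1⊕1⊕0⊕1⊕1⊕1⊕0⊕0⊕1⊕1⊕1⊕0⊕1⊕0⊕0 = 1
Parity bits p1,p2,p4,p8,p16 = 00101

00101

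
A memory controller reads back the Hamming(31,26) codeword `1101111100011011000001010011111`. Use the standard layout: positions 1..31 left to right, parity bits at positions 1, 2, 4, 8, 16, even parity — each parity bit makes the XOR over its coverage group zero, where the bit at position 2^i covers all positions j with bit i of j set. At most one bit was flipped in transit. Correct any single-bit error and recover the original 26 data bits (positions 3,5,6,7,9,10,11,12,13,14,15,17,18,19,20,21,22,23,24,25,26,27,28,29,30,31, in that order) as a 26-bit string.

s1: b1⊕b3⊕b5⊕b7⊕b9⊕b11⊕b13⊕b15⊕b17⊕b19⊕b21⊕b23⊕b25⊕b27⊕b29⊕b31 = 1⊕0⊕1⊕1⊕0⊕0⊕1⊕1⊕0⊕0⊕0⊕0⊕0⊕1⊕1⊕1 = 0
s2: b2⊕b3⊕b6⊕b7⊕b10⊕b11⊕b14⊕b15⊕b18⊕b19⊕b22⊕b23⊕b26⊕b27⊕b30⊕b31 = 1⊕0⊕1⊕1⊕0⊕0⊕0⊕1⊕0⊕0⊕1⊕0⊕0⊕1⊕1⊕1 = 0
s4: b4⊕b5⊕b6⊕b7⊕b12⊕b13⊕b14⊕b15⊕b20⊕b21⊕b22⊕b23⊕b28⊕b29⊕b30⊕b31 = 1⊕1⊕1⊕1⊕1⊕1⊕0⊕1⊕0⊕0⊕1⊕0⊕1⊕1⊕1⊕1 = 0
s8: b8⊕b9⊕b10⊕b11⊕b12⊕b13⊕b14⊕b15⊕b24⊕b25⊕b26⊕b27⊕b28⊕b29⊕b30⊕b31 = 1⊕0⊕0⊕0⊕1⊕1⊕0⊕1⊕1⊕0⊕0⊕1⊕1⊕1⊕1⊕1 = 0
s16: b16⊕b17⊕b18⊕b19⊕b20⊕b21⊕b22⊕b23⊕b24⊕b25⊕b26⊕b27⊕b28⊕b29⊕b30⊕b31 = 1⊕0⊕0⊕0⊕0⊕0⊕1⊕0⊕1⊕0⊕0⊕1⊕1⊕1⊕1⊕1 = 0
Syndrome (s16...s1) = 00000 → position 0 (no error).
No correction needed.
Data bits at positions 3,5,6,7,9,10,11,12,13,14,15,17,18,19,20,21,22,23,24,25,26,27,28,29,30,31: 01110001101000001010011111

01110001101000001010011111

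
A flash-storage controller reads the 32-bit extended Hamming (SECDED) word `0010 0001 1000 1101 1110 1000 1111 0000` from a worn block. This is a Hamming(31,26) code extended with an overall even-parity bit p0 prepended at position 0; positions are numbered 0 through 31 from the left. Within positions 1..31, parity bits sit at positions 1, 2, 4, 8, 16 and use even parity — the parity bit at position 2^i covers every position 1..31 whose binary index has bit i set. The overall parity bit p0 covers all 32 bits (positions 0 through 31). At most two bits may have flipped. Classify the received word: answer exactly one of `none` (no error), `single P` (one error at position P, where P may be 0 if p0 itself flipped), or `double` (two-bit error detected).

s1: b1⊕b3⊕b5⊕b7⊕b9⊕b11⊕b13⊕b15⊕b17⊕b19⊕b21⊕b23⊕b25⊕b27⊕b29⊕b31 = 0⊕0⊕0⊕1⊕0⊕0⊕1⊕1⊕1⊕0⊕0⊕0⊕1⊕1⊕0⊕0 = 0
s2: b2⊕b3⊕b6⊕b7⊕b10⊕b11⊕b14⊕b15⊕b18⊕b19⊕b22⊕b23⊕b26⊕b27⊕b30⊕b31 = 1⊕0⊕0⊕1⊕0⊕0⊕0⊕1⊕1⊕0⊕0⊕0⊕1⊕1⊕0⊕0 = 0
s4: b4⊕b5⊕b6⊕b7⊕b12⊕b13⊕b14⊕b15⊕b20⊕b21⊕b22⊕b23⊕b28⊕b29⊕b30⊕b31 = 0⊕0⊕0⊕1⊕1⊕1⊕0⊕1⊕1⊕0⊕0⊕0⊕0⊕0⊕0⊕0 = 1
s8: b8⊕b9⊕b10⊕b11⊕b12⊕b13⊕b14⊕b15⊕b24⊕b25⊕b26⊕b27⊕b28⊕b29⊕b30⊕b31 = 1⊕0⊕0⊕0⊕1⊕1⊕0⊕1⊕1⊕1⊕1⊕1⊕0⊕0⊕0⊕0 = 0
s16: b16⊕b17⊕b18⊕b19⊕b20⊕b21⊕b22⊕b23⊕b24⊕b25⊕b26⊕b27⊕b28⊕b29⊕b30⊕b31 = 1⊕1⊕1⊕0⊕1⊕0⊕0⊕0⊕1⊕1⊕1⊕1⊕0⊕0⊕0⊕0 = 0
Syndrome (s16...s1) = 00100 → position 4.
Overall parity (XOR of all 32 bits, including p0): 0⊕0⊕1⊕0⊕0⊕0⊕0⊕1⊕1⊕0⊕0⊕0⊕1⊕1⊕0⊕1⊕1⊕1⊕1⊕0⊕1⊕0⊕0⊕0⊕1⊕1⊕1⊕1⊕0⊕0⊕0⊕0 = 0
Overall=0, syndrome position=4 → double-bit error detected (uncorrectable).

double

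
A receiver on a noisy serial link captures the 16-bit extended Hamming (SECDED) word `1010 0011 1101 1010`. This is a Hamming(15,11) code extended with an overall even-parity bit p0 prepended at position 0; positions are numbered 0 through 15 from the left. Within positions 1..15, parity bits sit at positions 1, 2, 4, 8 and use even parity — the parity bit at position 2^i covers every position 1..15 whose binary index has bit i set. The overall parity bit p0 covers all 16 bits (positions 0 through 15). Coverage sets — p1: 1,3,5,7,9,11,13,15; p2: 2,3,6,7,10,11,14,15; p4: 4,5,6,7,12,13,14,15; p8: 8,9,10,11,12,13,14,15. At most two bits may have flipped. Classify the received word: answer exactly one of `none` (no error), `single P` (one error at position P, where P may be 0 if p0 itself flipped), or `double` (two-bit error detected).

single 11

s1: b1⊕b3⊕b5⊕b7⊕b9⊕b11⊕b13⊕b15 = 0⊕0⊕0⊕1⊕1⊕1⊕0⊕0 = 1
s2: b2⊕b3⊕b6⊕b7⊕b10⊕b11⊕b14⊕b15 = 1⊕0⊕1⊕1⊕0⊕1⊕1⊕0 = 1
s4: b4⊕b5⊕b6⊕b7⊕b12⊕b13⊕b14⊕b15 = 0⊕0⊕1⊕1⊕1⊕0⊕1⊕0 = 0
s8: b8⊕b9⊕b10⊕b11⊕b12⊕b13⊕b14⊕b15 = 1⊕1⊕0⊕1⊕1⊕0⊕1⊕0 = 1
Syndrome (s8...s1) = 1011 → position 11.
Overall parity (XOR of all 16 bits, including p0): 1⊕0⊕1⊕0⊕0⊕0⊕1⊕1⊕1⊕1⊕0⊕1⊕1⊕0⊕1⊕0 = 1
Overall=1, syndrome position=11 → single-bit error at position 11.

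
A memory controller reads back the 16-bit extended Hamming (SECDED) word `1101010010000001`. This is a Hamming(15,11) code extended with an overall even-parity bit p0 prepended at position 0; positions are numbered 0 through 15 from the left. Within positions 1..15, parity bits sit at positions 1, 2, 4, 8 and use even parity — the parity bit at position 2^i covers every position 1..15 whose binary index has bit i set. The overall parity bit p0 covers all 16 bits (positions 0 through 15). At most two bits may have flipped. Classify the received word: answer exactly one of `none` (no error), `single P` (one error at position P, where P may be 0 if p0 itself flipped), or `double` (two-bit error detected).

s1: b1⊕b3⊕b5⊕b7⊕b9⊕b11⊕b13⊕b15 = 1⊕1⊕1⊕0⊕0⊕0⊕0⊕1 = 0
s2: b2⊕b3⊕b6⊕b7⊕b10⊕b11⊕b14⊕b15 = 0⊕1⊕0⊕0⊕0⊕0⊕0⊕1 = 0
s4: b4⊕b5⊕b6⊕b7⊕b12⊕b13⊕b14⊕b15 = 0⊕1⊕0⊕0⊕0⊕0⊕0⊕1 = 0
s8: b8⊕b9⊕b10⊕b11⊕b12⊕b13⊕b14⊕b15 = 1⊕0⊕0⊕0⊕0⊕0⊕0⊕1 = 0
Syndrome (s8...s1) = 0000 → position 0 (no error).
Overall parity (XOR of all 16 bits, including p0): 1⊕1⊕0⊕1⊕0⊕1⊕0⊕0⊕1⊕0⊕0⊕0⊕0⊕0⊕0⊕1 = 0
Overall=0, syndrome position=0 → no error.

none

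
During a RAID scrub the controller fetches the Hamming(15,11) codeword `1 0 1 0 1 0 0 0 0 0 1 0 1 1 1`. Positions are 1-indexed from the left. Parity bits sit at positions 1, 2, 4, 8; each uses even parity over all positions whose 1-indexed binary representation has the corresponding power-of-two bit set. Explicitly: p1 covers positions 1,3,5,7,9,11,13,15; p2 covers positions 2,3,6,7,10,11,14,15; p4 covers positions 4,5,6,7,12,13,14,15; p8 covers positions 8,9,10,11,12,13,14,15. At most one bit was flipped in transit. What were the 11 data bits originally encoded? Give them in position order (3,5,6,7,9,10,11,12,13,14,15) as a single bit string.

s1: b1⊕b3⊕b5⊕b7⊕b9⊕b11⊕b13⊕b15 = 1⊕1⊕1⊕0⊕0⊕1⊕1⊕1 = 0
s2: b2⊕b3⊕b6⊕b7⊕b10⊕b11⊕b14⊕b15 = 0⊕1⊕0⊕0⊕0⊕1⊕1⊕1 = 0
s4: b4⊕b5⊕b6⊕b7⊕b12⊕b13⊕b14⊕b15 = 0⊕1⊕0⊕0⊕0⊕1⊕1⊕1 = 0
s8: b8⊕b9⊕b10⊕b11⊕b12⊕b13⊕b14⊕b15 = 0⊕0⊕0⊕1⊕0⊕1⊕1⊕1 = 0
Syndrome (s8...s1) = 0000 → position 0 (no error).
No correction needed.
Data bits at positions 3,5,6,7,9,10,11,12,13,14,15: 11000010111

11000010111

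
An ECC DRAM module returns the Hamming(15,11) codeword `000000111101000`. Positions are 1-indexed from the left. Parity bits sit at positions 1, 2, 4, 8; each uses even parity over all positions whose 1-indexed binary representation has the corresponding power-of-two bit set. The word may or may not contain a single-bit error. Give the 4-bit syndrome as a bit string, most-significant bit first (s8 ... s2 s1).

s1: b1⊕b3⊕b5⊕b7⊕b9⊕b11⊕b13⊕b15 = 0⊕0⊕0⊕1⊕1⊕0⊕0⊕0 = 0
s2: b2⊕b3⊕b6⊕b7⊕b10⊕b11⊕b14⊕b15 = 0⊕0⊕0⊕1⊕1⊕0⊕0⊕0 = 0
s4: b4⊕b5⊕b6⊕b7⊕b12⊕b13⊕b14⊕b15 = 0⊕0⊕0⊕1⊕1⊕0⊕0⊕0 = 0
s8: b8⊕b9⊕b10⊕b11⊕b12⊕b13⊕b14⊕b15 = 1⊕1⊕1⊕0⊕1⊕0⊕0⊕0 = 0
Syndrome (s8...s1) = 0000 → position 0 (no error).

0000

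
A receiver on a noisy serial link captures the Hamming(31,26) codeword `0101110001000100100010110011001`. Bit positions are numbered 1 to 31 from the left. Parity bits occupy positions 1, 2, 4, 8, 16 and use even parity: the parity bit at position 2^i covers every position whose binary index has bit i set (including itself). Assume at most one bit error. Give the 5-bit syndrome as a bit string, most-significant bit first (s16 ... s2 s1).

s1: b1⊕b3⊕b5⊕b7⊕b9⊕b11⊕b13⊕b15⊕b17⊕b19⊕b21⊕b23⊕b25⊕b27⊕b29⊕b31 = 0⊕0⊕1⊕0⊕0⊕0⊕0⊕0⊕1⊕0⊕1⊕1⊕0⊕1⊕0⊕1 = 0
s2: b2⊕b3⊕b6⊕b7⊕b10⊕b11⊕b14⊕b15⊕b18⊕b19⊕b22⊕b23⊕b26⊕b27⊕b30⊕b31 = 1⊕0⊕1⊕0⊕1⊕0⊕1⊕0⊕0⊕0⊕0⊕1⊕0⊕1⊕0⊕1 = 1
s4: b4⊕b5⊕b6⊕b7⊕b12⊕b13⊕b14⊕b15⊕b20⊕b21⊕b22⊕b23⊕b28⊕b29⊕b30⊕b31 = 1⊕1⊕1⊕0⊕0⊕0⊕1⊕0⊕0⊕1⊕0⊕1⊕1⊕0⊕0⊕1 = 0
s8: b8⊕b9⊕b10⊕b11⊕b12⊕b13⊕b14⊕b15⊕b24⊕b25⊕b26⊕b27⊕b28⊕b29⊕b30⊕b31 = 0⊕0⊕1⊕0⊕0⊕0⊕1⊕0⊕1⊕0⊕0⊕1⊕1⊕0⊕0⊕1 = 0
s16: b16⊕b17⊕b18⊕b19⊕b20⊕b21⊕b22⊕b23⊕b24⊕b25⊕b26⊕b27⊕b28⊕b29⊕b30⊕b31 = 0⊕1⊕0⊕0⊕0⊕1⊕0⊕1⊕1⊕0⊕0⊕1⊕1⊕0⊕0⊕1 = 1
Syndrome (s16...s1) = 10010 → position 18.

10010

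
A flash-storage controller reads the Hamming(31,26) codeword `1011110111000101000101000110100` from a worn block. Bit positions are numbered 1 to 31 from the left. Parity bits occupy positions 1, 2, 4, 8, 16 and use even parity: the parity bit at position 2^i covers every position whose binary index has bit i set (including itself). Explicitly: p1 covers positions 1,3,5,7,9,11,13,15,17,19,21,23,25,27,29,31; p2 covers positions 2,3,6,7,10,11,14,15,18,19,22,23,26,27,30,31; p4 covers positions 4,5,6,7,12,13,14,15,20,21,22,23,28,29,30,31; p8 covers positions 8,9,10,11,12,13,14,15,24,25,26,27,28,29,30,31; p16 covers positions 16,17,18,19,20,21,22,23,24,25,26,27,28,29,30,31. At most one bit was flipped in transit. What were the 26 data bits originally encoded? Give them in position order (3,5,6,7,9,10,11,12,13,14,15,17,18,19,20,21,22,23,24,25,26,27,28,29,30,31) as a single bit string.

s1: b1⊕b3⊕b5⊕b7⊕b9⊕b11⊕b13⊕b15⊕b17⊕b19⊕b21⊕b23⊕b25⊕b27⊕b29⊕b31 = 1⊕1⊕1⊕0⊕1⊕0⊕0⊕0⊕0⊕0⊕0⊕0⊕0⊕1⊕1⊕0 = 0
s2: b2⊕b3⊕b6⊕b7⊕b10⊕b11⊕b14⊕b15⊕b18⊕b19⊕b22⊕b23⊕b26⊕b27⊕b30⊕b31 = 0⊕1⊕1⊕0⊕1⊕0⊕1⊕0⊕0⊕0⊕1⊕0⊕1⊕1⊕0⊕0 = 1
s4: b4⊕b5⊕b6⊕b7⊕b12⊕b13⊕b14⊕b15⊕b20⊕b21⊕b22⊕b23⊕b28⊕b29⊕b30⊕b31 = 1⊕1⊕1⊕0⊕0⊕0⊕1⊕0⊕1⊕0⊕1⊕0⊕0⊕1⊕0⊕0 = 1
s8: b8⊕b9⊕b10⊕b11⊕b12⊕b13⊕b14⊕b15⊕b24⊕b25⊕b26⊕b27⊕b28⊕b29⊕b30⊕b31 = 1⊕1⊕1⊕0⊕0⊕0⊕1⊕0⊕0⊕0⊕1⊕1⊕0⊕1⊕0⊕0 = 1
s16: b16⊕b17⊕b18⊕b19⊕b20⊕b21⊕b22⊕b23⊕b24⊕b25⊕b26⊕b27⊕b28⊕b29⊕b30⊕b31 = 1⊕0⊕0⊕0⊕1⊕0⊕1⊕0⊕0⊕0⊕1⊕1⊕0⊕1⊕0⊕0 = 0
Syndrome (s16...s1) = 01110 → position 14.
Flip bit 14: corrected codeword = 1011110111000001000101000110100
Data bits at positions 3,5,6,7,9,10,11,12,13,14,15,17,18,19,20,21,22,23,24,25,26,27,28,29,30,31: 11101100000000101000110100

11101100000000101000110100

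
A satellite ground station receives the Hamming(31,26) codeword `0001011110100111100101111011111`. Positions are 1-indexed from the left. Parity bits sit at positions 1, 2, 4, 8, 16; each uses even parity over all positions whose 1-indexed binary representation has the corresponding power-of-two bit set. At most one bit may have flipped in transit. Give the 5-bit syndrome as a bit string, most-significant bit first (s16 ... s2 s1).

00000

s1: b1⊕b3⊕b5⊕b7⊕b9⊕b11⊕b13⊕b15⊕b17⊕b19⊕b21⊕b23⊕b25⊕b27⊕b29⊕b31 = 0⊕0⊕0⊕1⊕1⊕1⊕0⊕1⊕1⊕0⊕0⊕1⊕1⊕1⊕1⊕1 = 0
s2: b2⊕b3⊕b6⊕b7⊕b10⊕b11⊕b14⊕b15⊕b18⊕b19⊕b22⊕b23⊕b26⊕b27⊕b30⊕b31 = 0⊕0⊕1⊕1⊕0⊕1⊕1⊕1⊕0⊕0⊕1⊕1⊕0⊕1⊕1⊕1 = 0
s4: b4⊕b5⊕b6⊕b7⊕b12⊕b13⊕b14⊕b15⊕b20⊕b21⊕b22⊕b23⊕b28⊕b29⊕b30⊕b31 = 1⊕0⊕1⊕1⊕0⊕0⊕1⊕1⊕1⊕0⊕1⊕1⊕1⊕1⊕1⊕1 = 0
s8: b8⊕b9⊕b10⊕b11⊕b12⊕b13⊕b14⊕b15⊕b24⊕b25⊕b26⊕b27⊕b28⊕b29⊕b30⊕b31 = 1⊕1⊕0⊕1⊕0⊕0⊕1⊕1⊕1⊕1⊕0⊕1⊕1⊕1⊕1⊕1 = 0
s16: b16⊕b17⊕b18⊕b19⊕b20⊕b21⊕b22⊕b23⊕b24⊕b25⊕b26⊕b27⊕b28⊕b29⊕b30⊕b31 = 1⊕1⊕0⊕0⊕1⊕0⊕1⊕1⊕1⊕1⊕0⊕1⊕1⊕1⊕1⊕1 = 0
Syndrome (s16...s1) = 00000 → position 0 (no error).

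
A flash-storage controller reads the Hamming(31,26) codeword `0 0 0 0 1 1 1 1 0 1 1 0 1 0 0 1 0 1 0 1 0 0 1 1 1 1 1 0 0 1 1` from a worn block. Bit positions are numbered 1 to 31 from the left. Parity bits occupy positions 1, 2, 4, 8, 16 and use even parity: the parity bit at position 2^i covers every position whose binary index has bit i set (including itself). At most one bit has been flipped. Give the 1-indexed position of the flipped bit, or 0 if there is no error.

s1: b1⊕b3⊕b5⊕b7⊕b9⊕b11⊕b13⊕b15⊕b17⊕b19⊕b21⊕b23⊕b25⊕b27⊕b29⊕b31 = 0⊕0⊕1⊕1⊕0⊕1⊕1⊕0⊕0⊕0⊕0⊕1⊕1⊕1⊕0⊕1 = 0
s2: b2⊕b3⊕b6⊕b7⊕b10⊕b11⊕b14⊕b15⊕b18⊕b19⊕b22⊕b23⊕b26⊕b27⊕b30⊕b31 = 0⊕0⊕1⊕1⊕1⊕1⊕0⊕0⊕1⊕0⊕0⊕1⊕1⊕1⊕1⊕1 = 0
s4: b4⊕b5⊕b6⊕b7⊕b12⊕b13⊕b14⊕b15⊕b20⊕b21⊕b22⊕b23⊕b28⊕b29⊕b30⊕b31 = 0⊕1⊕1⊕1⊕0⊕1⊕0⊕0⊕1⊕0⊕0⊕1⊕0⊕0⊕1⊕1 = 0
s8: b8⊕b9⊕b10⊕b11⊕b12⊕b13⊕b14⊕b15⊕b24⊕b25⊕b26⊕b27⊕b28⊕b29⊕b30⊕b31 = 1⊕0⊕1⊕1⊕0⊕1⊕0⊕0⊕1⊕1⊕1⊕1⊕0⊕0⊕1⊕1 = 0
s16: b16⊕b17⊕b18⊕b19⊕b20⊕b21⊕b22⊕b23⊕b24⊕b25⊕b26⊕b27⊕b28⊕b29⊕b30⊕b31 = 1⊕0⊕1⊕0⊕1⊕0⊕0⊕1⊕1⊕1⊕1⊕1⊕0⊕0⊕1⊕1 = 0
Syndrome (s16...s1) = 00000 → position 0 (no error).

0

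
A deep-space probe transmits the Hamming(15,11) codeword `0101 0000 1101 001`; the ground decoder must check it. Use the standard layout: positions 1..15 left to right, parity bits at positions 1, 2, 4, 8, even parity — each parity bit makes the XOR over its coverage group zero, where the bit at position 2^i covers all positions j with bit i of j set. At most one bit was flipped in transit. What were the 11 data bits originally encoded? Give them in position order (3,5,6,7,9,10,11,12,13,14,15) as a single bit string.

s1: b1⊕b3⊕b5⊕b7⊕b9⊕b11⊕b13⊕b15 = 0⊕0⊕0⊕0⊕1⊕0⊕0⊕1 = 0
s2: b2⊕b3⊕b6⊕b7⊕b10⊕b11⊕b14⊕b15 = 1⊕0⊕0⊕0⊕1⊕0⊕0⊕1 = 1
s4: b4⊕b5⊕b6⊕b7⊕b12⊕b13⊕b14⊕b15 = 1⊕0⊕0⊕0⊕1⊕0⊕0⊕1 = 1
s8: b8⊕b9⊕b10⊕b11⊕b12⊕b13⊕b14⊕b15 = 0⊕1⊕1⊕0⊕1⊕0⊕0⊕1 = 0
Syndrome (s8...s1) = 0110 → position 6.
Flip bit 6: corrected codeword = 010101001101001
Data bits at positions 3,5,6,7,9,10,11,12,13,14,15: 00101101001

00101101001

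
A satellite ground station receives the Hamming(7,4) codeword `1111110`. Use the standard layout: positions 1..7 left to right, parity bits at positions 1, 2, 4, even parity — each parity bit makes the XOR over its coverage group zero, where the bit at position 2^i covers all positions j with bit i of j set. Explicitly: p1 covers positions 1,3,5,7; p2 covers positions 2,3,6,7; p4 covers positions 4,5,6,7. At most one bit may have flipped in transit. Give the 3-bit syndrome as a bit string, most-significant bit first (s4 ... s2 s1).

s1: b1⊕b3⊕b5⊕b7 = 1⊕1⊕1⊕0 = 1
s2: b2⊕b3⊕b6⊕b7 = 1⊕1⊕1⊕0 = 1
s4: b4⊕b5⊕b6⊕b7 = 1⊕1⊕1⊕0 = 1
Syndrome (s4...s1) = 111 → position 7.

111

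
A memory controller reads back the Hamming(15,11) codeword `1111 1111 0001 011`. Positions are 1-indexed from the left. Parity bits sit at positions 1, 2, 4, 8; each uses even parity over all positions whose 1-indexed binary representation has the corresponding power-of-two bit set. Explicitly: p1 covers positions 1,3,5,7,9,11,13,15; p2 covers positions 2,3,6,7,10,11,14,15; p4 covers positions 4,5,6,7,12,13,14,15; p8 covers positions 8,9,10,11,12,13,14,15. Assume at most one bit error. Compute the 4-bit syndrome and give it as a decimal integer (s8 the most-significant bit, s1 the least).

s1: b1⊕b3⊕b5⊕b7⊕b9⊕b11⊕b13⊕b15 = 1⊕1⊕1⊕1⊕0⊕0⊕0⊕1 = 1
s2: b2⊕b3⊕b6⊕b7⊕b10⊕b11⊕b14⊕b15 = 1⊕1⊕1⊕1⊕0⊕0⊕1⊕1 = 0
s4: b4⊕b5⊕b6⊕b7⊕b12⊕b13⊕b14⊕b15 = 1⊕1⊕1⊕1⊕1⊕0⊕1⊕1 = 1
s8: b8⊕b9⊕b10⊕b11⊕b12⊕b13⊕b14⊕b15 = 1⊕0⊕0⊕0⊕1⊕0⊕1⊕1 = 0
Syndrome (s8...s1) = 0101 → position 5.

5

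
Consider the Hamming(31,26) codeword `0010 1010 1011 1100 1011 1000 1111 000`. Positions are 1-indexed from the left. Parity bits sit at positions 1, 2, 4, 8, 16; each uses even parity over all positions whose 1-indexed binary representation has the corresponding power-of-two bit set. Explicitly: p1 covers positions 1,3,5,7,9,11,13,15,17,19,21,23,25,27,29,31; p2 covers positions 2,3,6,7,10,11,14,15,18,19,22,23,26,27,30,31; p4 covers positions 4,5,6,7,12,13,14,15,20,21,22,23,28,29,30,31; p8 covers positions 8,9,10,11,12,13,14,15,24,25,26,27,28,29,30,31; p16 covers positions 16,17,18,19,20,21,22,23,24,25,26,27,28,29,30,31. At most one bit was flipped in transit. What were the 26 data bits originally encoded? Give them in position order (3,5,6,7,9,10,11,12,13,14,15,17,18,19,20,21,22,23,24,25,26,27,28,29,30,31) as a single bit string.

s1: b1⊕b3⊕b5⊕b7⊕b9⊕b11⊕b13⊕b15⊕b17⊕b19⊕b21⊕b23⊕b25⊕b27⊕b29⊕b31 = 0⊕1⊕1⊕1⊕1⊕1⊕1⊕0⊕1⊕1⊕1⊕0⊕1⊕1⊕0⊕0 = 1
s2: b2⊕b3⊕b6⊕b7⊕b10⊕b11⊕b14⊕b15⊕b18⊕b19⊕b22⊕b23⊕b26⊕b27⊕b30⊕b31 = 0⊕1⊕0⊕1⊕0⊕1⊕1⊕0⊕0⊕1⊕0⊕0⊕1⊕1⊕0⊕0 = 1
s4: b4⊕b5⊕b6⊕b7⊕b12⊕b13⊕b14⊕b15⊕b20⊕b21⊕b22⊕b23⊕b28⊕b29⊕b30⊕b31 = 0⊕1⊕0⊕1⊕1⊕1⊕1⊕0⊕1⊕1⊕0⊕0⊕1⊕0⊕0⊕0 = 0
s8: b8⊕b9⊕b10⊕b11⊕b12⊕b13⊕b14⊕b15⊕b24⊕b25⊕b26⊕b27⊕b28⊕b29⊕b30⊕b31 = 0⊕1⊕0⊕1⊕1⊕1⊕1⊕0⊕0⊕1⊕1⊕1⊕1⊕0⊕0⊕0 = 1
s16: b16⊕b17⊕b18⊕b19⊕b20⊕b21⊕b22⊕b23⊕b24⊕b25⊕b26⊕b27⊕b28⊕b29⊕b30⊕b31 = 0⊕1⊕0⊕1⊕1⊕1⊕0⊕0⊕0⊕1⊕1⊕1⊕1⊕0⊕0⊕0 = 0
Syndrome (s16...s1) = 01011 → position 11.
Flip bit 11: corrected codeword = 0010101010011100101110001111000
Data bits at positions 3,5,6,7,9,10,11,12,13,14,15,17,18,19,20,21,22,23,24,25,26,27,28,29,30,31: 11011001110101110001111000

11011001110101110001111000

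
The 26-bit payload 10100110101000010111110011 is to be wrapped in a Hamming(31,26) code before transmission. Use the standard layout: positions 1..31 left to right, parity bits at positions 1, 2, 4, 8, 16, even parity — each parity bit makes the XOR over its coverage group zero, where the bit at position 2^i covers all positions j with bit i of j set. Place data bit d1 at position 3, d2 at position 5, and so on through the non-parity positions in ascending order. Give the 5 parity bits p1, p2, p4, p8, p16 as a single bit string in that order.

10100

Place data bits at non-power-of-two positions: b3=1, b5=0, b6=1, b7=0, b9=0, b10=1, b11=1, b12=0, b13=1, b14=0, b15=1, b17=0, b18=0, b19=0, b20=0, b21=1, b22=0, b23=1, b24=1, b25=1, b26=1, b27=1, b28=0, b29=0, b30=1, b31=1.
p1 = XOR of data positions {3,5,7,9,11,13,15,17,19,21,23,25,27,29,31} = 1⊕0⊕0⊕0⊕1⊕1⊕1⊕0⊕0⊕1⊕1⊕1⊕1⊕0⊕1 = 1
p2 = XOR of data positions {3,6,7,10,11,14,15,18,19,22,23,26,27,30,31} = 1⊕1⊕0⊕1⊕1⊕0⊕1⊕0⊕0⊕0⊕1⊕1⊕1⊕1⊕1 = 0
p4 = XOR of data positions {5,6,7,12,13,14,15,20,21,22,23,28,29,30,31} = 0⊕1⊕0⊕0⊕1⊕0⊕1⊕0⊕1⊕0⊕1⊕0⊕0⊕1⊕1 = 1
p8 = XOR of data positions {9,10,11,12,13,14,15,24,25,26,27,28,29,30,31} = 0⊕1⊕1⊕0⊕1⊕0⊕1⊕1⊕1⊕1⊕1⊕0⊕0⊕1⊕1 = 0
p16 = XOR of data positions {17,18,19,20,21,22,23,24,25,26,27,28,29,30,31} = 0⊕0⊕0⊕0⊕1⊕0⊕1⊕1⊕1⊕1⊕1⊕0⊕0⊕1⊕1 = 0
Parity bits p1,p2,p4,p8,p16 = 10100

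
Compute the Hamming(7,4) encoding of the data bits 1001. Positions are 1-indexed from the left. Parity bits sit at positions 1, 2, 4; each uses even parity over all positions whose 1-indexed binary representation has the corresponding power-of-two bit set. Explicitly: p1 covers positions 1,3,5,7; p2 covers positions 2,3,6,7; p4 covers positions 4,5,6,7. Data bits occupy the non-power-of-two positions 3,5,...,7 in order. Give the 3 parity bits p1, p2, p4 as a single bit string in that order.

Place data bits at non-power-of-two positions: b3=1, b5=0, b6=0, b7=1.
p1 = XOR of data positions {3,5,7} = 1⊕0⊕1 = 0
p2 = XOR of data positions {3,6,7} = 1⊕0⊕1 = 0
p4 = XOR of data positions {5,6,7} = 0⊕0⊕1 = 1
Parity bits p1,p2,p4 = 001

001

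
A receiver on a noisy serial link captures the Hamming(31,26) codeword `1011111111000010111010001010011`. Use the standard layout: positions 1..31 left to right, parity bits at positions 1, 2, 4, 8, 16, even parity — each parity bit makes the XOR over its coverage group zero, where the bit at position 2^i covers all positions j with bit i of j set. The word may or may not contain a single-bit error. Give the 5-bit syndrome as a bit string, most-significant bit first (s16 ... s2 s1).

00000

s1: b1⊕b3⊕b5⊕b7⊕b9⊕b11⊕b13⊕b15⊕b17⊕b19⊕b21⊕b23⊕b25⊕b27⊕b29⊕b31 = 1⊕1⊕1⊕1⊕1⊕0⊕0⊕1⊕1⊕1⊕1⊕0⊕1⊕1⊕0⊕1 = 0
s2: b2⊕b3⊕b6⊕b7⊕b10⊕b11⊕b14⊕b15⊕b18⊕b19⊕b22⊕b23⊕b26⊕b27⊕b30⊕b31 = 0⊕1⊕1⊕1⊕1⊕0⊕0⊕1⊕1⊕1⊕0⊕0⊕0⊕1⊕1⊕1 = 0
s4: b4⊕b5⊕b6⊕b7⊕b12⊕b13⊕b14⊕b15⊕b20⊕b21⊕b22⊕b23⊕b28⊕b29⊕b30⊕b31 = 1⊕1⊕1⊕1⊕0⊕0⊕0⊕1⊕0⊕1⊕0⊕0⊕0⊕0⊕1⊕1 = 0
s8: b8⊕b9⊕b10⊕b11⊕b12⊕b13⊕b14⊕b15⊕b24⊕b25⊕b26⊕b27⊕b28⊕b29⊕b30⊕b31 = 1⊕1⊕1⊕0⊕0⊕0⊕0⊕1⊕0⊕1⊕0⊕1⊕0⊕0⊕1⊕1 = 0
s16: b16⊕b17⊕b18⊕b19⊕b20⊕b21⊕b22⊕b23⊕b24⊕b25⊕b26⊕b27⊕b28⊕b29⊕b30⊕b31 = 0⊕1⊕1⊕1⊕0⊕1⊕0⊕0⊕0⊕1⊕0⊕1⊕0⊕0⊕1⊕1 = 0
Syndrome (s16...s1) = 00000 → position 0 (no error).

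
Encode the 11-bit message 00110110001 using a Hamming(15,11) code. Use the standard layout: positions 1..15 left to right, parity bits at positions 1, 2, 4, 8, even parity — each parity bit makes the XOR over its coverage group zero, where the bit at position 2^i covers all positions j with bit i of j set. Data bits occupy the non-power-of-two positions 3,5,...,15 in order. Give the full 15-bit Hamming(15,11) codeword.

Place data bits at non-power-of-two positions: b3=0, b5=0, b6=1, b7=1, b9=0, b10=1, b11=1, b12=0, b13=0, b14=0, b15=1.
p1 = XOR of data positions {3,5,7,9,11,13,15} = 0⊕0⊕1⊕0⊕1⊕0⊕1 = 1
p2 = XOR of data positions {3,6,7,10,11,14,15} = 0⊕1⊕1⊕1⊕1⊕0⊕1 = 1
p4 = XOR of data positions {5,6,7,12,13,14,15} = 0⊕1⊕1⊕0⊕0⊕0⊕1 = 1
p8 = XOR of data positions {9,10,11,12,13,14,15} = 0⊕1⊕1⊕0⊕0⊕0⊕1 = 1
Codeword b1..b15 = 110101110110001

110101110110001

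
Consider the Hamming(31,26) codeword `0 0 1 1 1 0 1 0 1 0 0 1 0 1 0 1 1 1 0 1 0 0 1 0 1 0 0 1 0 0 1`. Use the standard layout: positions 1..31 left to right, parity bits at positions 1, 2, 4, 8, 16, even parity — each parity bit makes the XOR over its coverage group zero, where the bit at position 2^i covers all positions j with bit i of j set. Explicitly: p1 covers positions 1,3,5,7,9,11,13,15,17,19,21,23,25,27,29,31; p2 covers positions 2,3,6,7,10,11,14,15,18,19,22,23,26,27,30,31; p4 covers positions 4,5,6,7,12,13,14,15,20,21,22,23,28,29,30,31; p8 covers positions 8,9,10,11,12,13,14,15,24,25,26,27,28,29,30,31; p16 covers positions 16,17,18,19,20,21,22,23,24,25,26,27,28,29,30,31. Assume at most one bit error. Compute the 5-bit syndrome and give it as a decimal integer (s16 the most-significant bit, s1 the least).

4

s1: b1⊕b3⊕b5⊕b7⊕b9⊕b11⊕b13⊕b15⊕b17⊕b19⊕b21⊕b23⊕b25⊕b27⊕b29⊕b31 = 0⊕1⊕1⊕1⊕1⊕0⊕0⊕0⊕1⊕0⊕0⊕1⊕1⊕0⊕0⊕1 = 0
s2: b2⊕b3⊕b6⊕b7⊕b10⊕b11⊕b14⊕b15⊕b18⊕b19⊕b22⊕b23⊕b26⊕b27⊕b30⊕b31 = 0⊕1⊕0⊕1⊕0⊕0⊕1⊕0⊕1⊕0⊕0⊕1⊕0⊕0⊕0⊕1 = 0
s4: b4⊕b5⊕b6⊕b7⊕b12⊕b13⊕b14⊕b15⊕b20⊕b21⊕b22⊕b23⊕b28⊕b29⊕b30⊕b31 = 1⊕1⊕0⊕1⊕1⊕0⊕1⊕0⊕1⊕0⊕0⊕1⊕1⊕0⊕0⊕1 = 1
s8: b8⊕b9⊕b10⊕b11⊕b12⊕b13⊕b14⊕b15⊕b24⊕b25⊕b26⊕b27⊕b28⊕b29⊕b30⊕b31 = 0⊕1⊕0⊕0⊕1⊕0⊕1⊕0⊕0⊕1⊕0⊕0⊕1⊕0⊕0⊕1 = 0
s16: b16⊕b17⊕b18⊕b19⊕b20⊕b21⊕b22⊕b23⊕b24⊕b25⊕b26⊕b27⊕b28⊕b29⊕b30⊕b31 = 1⊕1⊕1⊕0⊕1⊕0⊕0⊕1⊕0⊕1⊕0⊕0⊕1⊕0⊕0⊕1 = 0
Syndrome (s16...s1) = 00100 → position 4.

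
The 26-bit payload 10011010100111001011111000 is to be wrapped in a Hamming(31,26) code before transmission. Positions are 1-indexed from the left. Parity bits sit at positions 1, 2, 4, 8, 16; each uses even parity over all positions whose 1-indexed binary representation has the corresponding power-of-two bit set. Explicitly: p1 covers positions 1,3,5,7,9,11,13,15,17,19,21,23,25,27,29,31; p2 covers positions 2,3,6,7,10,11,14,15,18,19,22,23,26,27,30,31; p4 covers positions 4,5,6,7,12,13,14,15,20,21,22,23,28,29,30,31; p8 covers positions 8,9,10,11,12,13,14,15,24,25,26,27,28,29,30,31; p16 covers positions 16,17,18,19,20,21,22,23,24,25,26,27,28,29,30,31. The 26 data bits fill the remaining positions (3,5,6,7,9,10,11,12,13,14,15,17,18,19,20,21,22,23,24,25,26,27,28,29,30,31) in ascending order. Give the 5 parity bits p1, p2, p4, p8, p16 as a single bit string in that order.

10001

Place data bits at non-power-of-two positions: b3=1, b5=0, b6=0, b7=1, b9=1, b10=0, b11=1, b12=0, b13=1, b14=0, b15=0, b17=1, b18=1, b19=1, b20=0, b21=0, b22=1, b23=0, b24=1, b25=1, b26=1, b27=1, b28=1, b29=0, b30=0, b31=0.
p1 = XOR of data positions {3,5,7,9,11,13,15,17,19,21,23,25,27,29,31} = 1⊕0⊕1⊕1⊕1⊕1⊕0⊕1⊕1⊕0⊕0⊕1⊕1⊕0⊕0 = 1
p2 = XOR of data positions {3,6,7,10,11,14,15,18,19,22,23,26,27,30,31} = 1⊕0⊕1⊕0⊕1⊕0⊕0⊕1⊕1⊕1⊕0⊕1⊕1⊕0⊕0 = 0
p4 = XOR of data positions {5,6,7,12,13,14,15,20,21,22,23,28,29,30,31} = 0⊕0⊕1⊕0⊕1⊕0⊕0⊕0⊕0⊕1⊕0⊕1⊕0⊕0⊕0 = 0
p8 = XOR of data positions {9,10,11,12,13,14,15,24,25,26,27,28,29,30,31} = 1⊕0⊕1⊕0⊕1⊕0⊕0⊕1⊕1⊕1⊕1⊕1⊕0⊕0⊕0 = 0
p16 = XOR of data positions {17,18,19,20,21,22,23,24,25,26,27,28,29,30,31} = 1⊕1⊕1⊕0⊕0⊕1⊕0⊕1⊕1⊕1⊕1⊕1⊕0⊕0⊕0 = 1
Parity bits p1,p2,p4,p8,p16 = 10001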